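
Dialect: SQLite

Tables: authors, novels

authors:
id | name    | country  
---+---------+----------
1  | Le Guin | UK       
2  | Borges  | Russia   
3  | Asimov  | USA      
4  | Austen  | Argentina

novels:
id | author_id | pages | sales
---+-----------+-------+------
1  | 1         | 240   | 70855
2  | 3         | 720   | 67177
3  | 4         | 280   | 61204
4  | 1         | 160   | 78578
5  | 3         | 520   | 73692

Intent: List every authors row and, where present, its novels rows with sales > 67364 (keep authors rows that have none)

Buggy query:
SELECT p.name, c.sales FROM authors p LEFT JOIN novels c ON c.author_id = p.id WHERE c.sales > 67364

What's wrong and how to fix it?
Bug: Filtering c.sales in WHERE discards the NULL rows produced by LEFT JOIN, turning it into an inner join

Fix: Move the right-table condition into the ON clause so unmatched parents are kept

Corrected query:
SELECT p.name, c.sales FROM authors p LEFT JOIN novels c ON c.author_id = p.id AND c.sales > 67364

Result:
name    | sales
--------+------
Le Guin | 70855
Le Guin | 78578
Borges  | NULL 
Asimov  | 73692
Austen  | NULL 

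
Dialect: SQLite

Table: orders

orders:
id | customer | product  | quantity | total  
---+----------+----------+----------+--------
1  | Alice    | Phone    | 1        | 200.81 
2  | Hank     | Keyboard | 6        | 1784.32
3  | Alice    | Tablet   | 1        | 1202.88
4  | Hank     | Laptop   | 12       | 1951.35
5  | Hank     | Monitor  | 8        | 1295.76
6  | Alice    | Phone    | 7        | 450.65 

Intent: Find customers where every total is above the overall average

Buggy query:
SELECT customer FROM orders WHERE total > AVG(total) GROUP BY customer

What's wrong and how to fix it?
Bug: AVG() is an aggregate; it can't sit directly in WHERE

Fix: Compute the overall average in a scalar subquery and compare each group's MIN against it in HAVING

Corrected query:
SELECT customer FROM orders GROUP BY customer HAVING MIN(total) > (SELECT AVG(total) FROM orders)

Result:
customer
--------
Hank    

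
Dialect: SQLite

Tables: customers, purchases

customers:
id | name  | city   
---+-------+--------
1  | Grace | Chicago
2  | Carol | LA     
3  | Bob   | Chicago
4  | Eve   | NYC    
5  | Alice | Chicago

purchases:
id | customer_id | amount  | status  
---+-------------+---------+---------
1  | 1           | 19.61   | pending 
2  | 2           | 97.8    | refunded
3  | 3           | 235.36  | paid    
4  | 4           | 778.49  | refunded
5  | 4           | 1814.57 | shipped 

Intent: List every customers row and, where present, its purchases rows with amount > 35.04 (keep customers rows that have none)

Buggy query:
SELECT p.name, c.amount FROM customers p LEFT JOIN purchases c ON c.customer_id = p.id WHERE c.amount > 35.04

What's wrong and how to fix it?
Bug: A WHERE condition on the right-hand table after LEFT JOIN drops unmatched parents

Fix: Move the right-table condition into the ON clause so unmatched parents are kept

Corrected query:
SELECT p.name, c.amount FROM customers p LEFT JOIN purchases c ON c.customer_id = p.id AND c.amount > 35.04

Result:
name  | amount 
------+--------
Grace | NULL   
Carol | 97.8   
Bob   | 235.36 
Eve   | 778.49 
Eve   | 1814.57
Alice | NULL   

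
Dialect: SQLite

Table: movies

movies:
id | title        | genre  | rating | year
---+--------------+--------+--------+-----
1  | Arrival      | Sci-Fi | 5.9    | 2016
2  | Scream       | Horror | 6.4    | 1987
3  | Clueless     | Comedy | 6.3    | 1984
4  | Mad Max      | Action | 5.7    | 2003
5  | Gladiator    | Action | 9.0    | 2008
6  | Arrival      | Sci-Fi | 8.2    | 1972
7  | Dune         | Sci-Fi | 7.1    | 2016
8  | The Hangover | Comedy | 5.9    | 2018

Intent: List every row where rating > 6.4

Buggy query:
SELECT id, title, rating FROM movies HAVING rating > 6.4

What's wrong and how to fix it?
Bug: HAVING filters the output of aggregation, but this query has no GROUP BY and no aggregate functions, so SQLite rejects it (HAVING clause on a non-aggregate query); the condition here is per row

Fix: Replace HAVING with WHERE since the condition applies to individual rows

Corrected query:
SELECT id, title, rating FROM movies WHERE rating > 6.4

Result:
id | title     | rating
---+-----------+-------
5  | Gladiator | 9     
6  | Arrival   | 8.2   
7  | Dune      | 7.1   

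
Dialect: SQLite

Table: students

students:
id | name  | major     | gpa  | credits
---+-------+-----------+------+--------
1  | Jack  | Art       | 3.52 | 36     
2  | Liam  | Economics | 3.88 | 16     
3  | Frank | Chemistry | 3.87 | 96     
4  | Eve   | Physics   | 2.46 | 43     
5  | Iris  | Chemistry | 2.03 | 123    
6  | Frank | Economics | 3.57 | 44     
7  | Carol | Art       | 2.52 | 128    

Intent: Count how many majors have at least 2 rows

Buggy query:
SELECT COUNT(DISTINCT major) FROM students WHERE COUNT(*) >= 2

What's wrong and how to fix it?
Bug: COUNT(*) cannot appear in WHERE; the per-group count doesn't exist yet

Fix: Group first with HAVING COUNT(*) >= 2, then COUNT the resulting groups

Corrected query:
SELECT COUNT(*) FROM (SELECT major FROM students GROUP BY major HAVING COUNT(*) >= 2)

Result:
COUNT(*)
--------
3       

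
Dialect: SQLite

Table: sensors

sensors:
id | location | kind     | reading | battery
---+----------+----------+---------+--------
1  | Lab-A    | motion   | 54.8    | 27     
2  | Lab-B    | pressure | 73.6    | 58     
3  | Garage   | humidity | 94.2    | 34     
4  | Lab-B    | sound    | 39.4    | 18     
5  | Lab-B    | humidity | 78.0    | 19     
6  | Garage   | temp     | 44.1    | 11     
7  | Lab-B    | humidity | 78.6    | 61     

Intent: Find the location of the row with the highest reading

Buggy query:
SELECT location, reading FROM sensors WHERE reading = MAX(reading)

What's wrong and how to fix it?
Bug: MAX(reading) is an aggregate and cannot be used directly in WHERE

Fix: Wrap MAX in a scalar subquery so WHERE compares against a single value

Corrected query:
SELECT location, reading FROM sensors WHERE reading = (SELECT MAX(reading) FROM sensors)

Result:
location | reading
---------+--------
Garage   | 94.2   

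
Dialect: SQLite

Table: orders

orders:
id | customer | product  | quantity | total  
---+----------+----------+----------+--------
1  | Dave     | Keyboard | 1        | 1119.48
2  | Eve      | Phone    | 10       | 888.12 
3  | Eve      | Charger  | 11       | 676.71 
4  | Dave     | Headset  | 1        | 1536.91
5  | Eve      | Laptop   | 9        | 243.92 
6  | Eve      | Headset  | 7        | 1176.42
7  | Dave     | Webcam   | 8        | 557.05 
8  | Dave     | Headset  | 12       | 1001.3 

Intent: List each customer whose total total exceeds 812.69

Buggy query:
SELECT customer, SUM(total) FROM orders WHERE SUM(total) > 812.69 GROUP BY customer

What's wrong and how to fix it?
Bug: WHERE runs before GROUP BY, so aggregates aren't available there

Fix: Use HAVING (which filters groups after aggregation) instead of WHERE

Corrected query:
SELECT customer, SUM(total) FROM orders GROUP BY customer HAVING SUM(total) > 812.69

Result:
customer | SUM(total)
---------+-----------
Dave     | 4214.74   
Eve      | 2985.17   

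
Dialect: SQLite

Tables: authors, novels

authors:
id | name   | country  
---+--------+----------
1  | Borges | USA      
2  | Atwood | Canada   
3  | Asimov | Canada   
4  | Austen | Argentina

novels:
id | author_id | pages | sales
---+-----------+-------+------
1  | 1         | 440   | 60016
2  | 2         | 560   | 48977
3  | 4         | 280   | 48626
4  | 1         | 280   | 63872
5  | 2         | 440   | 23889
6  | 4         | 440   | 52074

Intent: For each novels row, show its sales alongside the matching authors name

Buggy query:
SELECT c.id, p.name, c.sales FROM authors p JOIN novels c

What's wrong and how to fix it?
Bug: JOIN with no ON clause produces a cartesian product; every novels row pairs with every authors row

Fix: Specify the join condition linking the foreign key to the parent id

Corrected query:
SELECT c.id, p.name, c.sales FROM authors p JOIN novels c ON c.author_id = p.id

Result:
id | name   | sales
---+--------+------
1  | Borges | 60016
2  | Atwood | 48977
3  | Austen | 48626
4  | Borges | 63872
5  | Atwood | 23889
6  | Austen | 52074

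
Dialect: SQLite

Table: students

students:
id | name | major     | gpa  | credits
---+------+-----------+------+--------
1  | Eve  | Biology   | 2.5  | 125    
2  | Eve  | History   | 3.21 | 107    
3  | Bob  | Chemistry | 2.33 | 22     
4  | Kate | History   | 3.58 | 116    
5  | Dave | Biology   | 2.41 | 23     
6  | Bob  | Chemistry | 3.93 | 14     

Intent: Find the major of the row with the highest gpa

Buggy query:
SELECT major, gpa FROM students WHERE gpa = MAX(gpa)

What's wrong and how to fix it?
Bug: WHERE is evaluated per row; an aggregate over the whole table isn't defined there

Fix: Wrap MAX in a scalar subquery so WHERE compares against a single value

Corrected query:
SELECT major, gpa FROM students WHERE gpa = (SELECT MAX(gpa) FROM students)

Result:
major     | gpa 
----------+-----
Chemistry | 3.93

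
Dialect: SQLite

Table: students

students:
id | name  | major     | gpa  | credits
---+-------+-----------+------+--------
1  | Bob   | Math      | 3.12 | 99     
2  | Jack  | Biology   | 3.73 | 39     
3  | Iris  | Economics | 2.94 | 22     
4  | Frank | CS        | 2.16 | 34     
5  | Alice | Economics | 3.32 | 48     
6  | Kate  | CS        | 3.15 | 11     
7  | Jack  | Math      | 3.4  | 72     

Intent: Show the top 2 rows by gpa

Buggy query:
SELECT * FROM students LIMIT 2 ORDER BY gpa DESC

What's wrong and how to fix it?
Bug: LIMIT must come after ORDER BY

Fix: Sort with ORDER BY, then apply LIMIT

Corrected query:
SELECT * FROM students ORDER BY gpa DESC LIMIT 2

Result:
id | name | major   | gpa  | credits
---+------+---------+------+--------
2  | Jack | Biology | 3.73 | 39     
7  | Jack | Math    | 3.4  | 72     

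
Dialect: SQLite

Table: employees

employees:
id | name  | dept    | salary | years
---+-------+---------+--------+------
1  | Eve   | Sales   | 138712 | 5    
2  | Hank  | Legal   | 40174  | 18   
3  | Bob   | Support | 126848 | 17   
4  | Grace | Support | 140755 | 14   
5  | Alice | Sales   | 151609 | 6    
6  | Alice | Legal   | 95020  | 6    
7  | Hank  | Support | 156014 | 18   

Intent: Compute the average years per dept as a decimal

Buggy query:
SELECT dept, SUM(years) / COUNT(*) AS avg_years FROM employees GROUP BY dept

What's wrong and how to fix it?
Bug: Both operands are integers, so '/' performs integer division and truncates

Fix: Cast one side to REAL so the division keeps the fractional part

Corrected query:
SELECT dept, SUM(years) * 1.0 / COUNT(*) AS avg_years FROM employees GROUP BY dept

Result:
dept    | avg_years
--------+----------
Legal   | 12       
Sales   | 5.5      
Support | 16.333333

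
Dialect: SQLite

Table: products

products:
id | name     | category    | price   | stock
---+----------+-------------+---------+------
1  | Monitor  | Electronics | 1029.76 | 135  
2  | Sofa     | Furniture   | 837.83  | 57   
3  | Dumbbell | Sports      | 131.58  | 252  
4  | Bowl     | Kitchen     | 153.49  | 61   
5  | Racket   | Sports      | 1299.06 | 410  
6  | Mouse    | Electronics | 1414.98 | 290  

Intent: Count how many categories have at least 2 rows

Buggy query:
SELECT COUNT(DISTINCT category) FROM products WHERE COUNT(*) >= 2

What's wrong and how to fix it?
Bug: WHERE filters individual rows, not groups, so a group-level COUNT is invalid there

Fix: Group first with HAVING COUNT(*) >= 2, then COUNT the resulting groups

Corrected query:
SELECT COUNT(*) FROM (SELECT category FROM products GROUP BY category HAVING COUNT(*) >= 2)

Result:
COUNT(*)
--------
2       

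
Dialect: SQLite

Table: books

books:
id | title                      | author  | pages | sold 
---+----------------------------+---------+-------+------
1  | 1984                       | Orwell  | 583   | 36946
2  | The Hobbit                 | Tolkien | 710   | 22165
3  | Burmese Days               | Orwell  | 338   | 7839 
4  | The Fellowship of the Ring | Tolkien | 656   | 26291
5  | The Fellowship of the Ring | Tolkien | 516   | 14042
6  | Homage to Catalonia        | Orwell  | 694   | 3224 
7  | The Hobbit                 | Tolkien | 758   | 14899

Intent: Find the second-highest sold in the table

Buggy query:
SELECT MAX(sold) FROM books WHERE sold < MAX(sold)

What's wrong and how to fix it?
Bug: MAX(sold) on the right of the comparison is an aggregate-in-WHERE error

Fix: Put the inner MAX in a scalar subquery

Corrected query:
SELECT MAX(sold) FROM books WHERE sold < (SELECT MAX(sold) FROM books)

Result:
MAX(sold)
---------
26291    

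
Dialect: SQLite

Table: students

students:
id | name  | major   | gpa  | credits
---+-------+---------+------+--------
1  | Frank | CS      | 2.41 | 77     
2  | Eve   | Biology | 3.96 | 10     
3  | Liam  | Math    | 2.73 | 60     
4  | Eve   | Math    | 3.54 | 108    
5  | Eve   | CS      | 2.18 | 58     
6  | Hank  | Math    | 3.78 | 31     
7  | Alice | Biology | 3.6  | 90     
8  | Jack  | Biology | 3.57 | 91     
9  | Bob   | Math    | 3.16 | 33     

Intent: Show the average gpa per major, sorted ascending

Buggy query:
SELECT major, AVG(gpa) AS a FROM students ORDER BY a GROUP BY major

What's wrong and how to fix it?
Bug: ORDER BY appears before GROUP BY; SQL clause order requires GROUP BY first

Fix: Move ORDER BY to the end, after GROUP BY

Corrected query:
SELECT major, AVG(gpa) AS a FROM students GROUP BY major ORDER BY a

Result:
major   | a     
--------+-------
CS      | 2.295 
Math    | 3.3025
Biology | 3.71  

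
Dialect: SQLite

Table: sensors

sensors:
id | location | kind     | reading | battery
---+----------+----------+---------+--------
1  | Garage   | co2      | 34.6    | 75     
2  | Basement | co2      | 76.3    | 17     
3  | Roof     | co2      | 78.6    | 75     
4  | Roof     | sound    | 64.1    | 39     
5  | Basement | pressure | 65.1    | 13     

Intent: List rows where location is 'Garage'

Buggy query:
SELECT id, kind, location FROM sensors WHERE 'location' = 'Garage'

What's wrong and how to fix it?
Bug: Single quotes denote string literals in SQL; the column name is being compared as a constant string

Fix: Reference the column as location without single quotes

Corrected query:
SELECT id, kind, location FROM sensors WHERE location = 'Garage'

Result:
id | kind | location
---+------+---------
1  | co2  | Garage  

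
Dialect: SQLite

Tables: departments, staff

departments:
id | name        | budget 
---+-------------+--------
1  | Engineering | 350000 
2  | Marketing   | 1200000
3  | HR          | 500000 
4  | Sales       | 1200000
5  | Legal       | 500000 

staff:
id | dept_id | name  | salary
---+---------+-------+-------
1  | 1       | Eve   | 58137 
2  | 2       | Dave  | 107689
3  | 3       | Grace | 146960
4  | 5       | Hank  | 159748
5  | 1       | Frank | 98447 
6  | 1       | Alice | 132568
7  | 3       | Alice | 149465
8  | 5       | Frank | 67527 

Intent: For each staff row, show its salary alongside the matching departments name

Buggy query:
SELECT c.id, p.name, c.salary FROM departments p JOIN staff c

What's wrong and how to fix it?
Bug: Missing join condition: each staff row is matched to all departments rows instead of just its own

Fix: Specify the join condition linking the foreign key to the parent id

Corrected query:
SELECT c.id, p.name, c.salary FROM departments p JOIN staff c ON c.dept_id = p.id

Result:
id | name        | salary
---+-------------+-------
1  | Engineering | 58137 
2  | Marketing   | 107689
3  | HR          | 146960
4  | Legal       | 159748
5  | Engineering | 98447 
6  | Engineering | 132568
7  | HR          | 149465
8  | Legal       | 67527 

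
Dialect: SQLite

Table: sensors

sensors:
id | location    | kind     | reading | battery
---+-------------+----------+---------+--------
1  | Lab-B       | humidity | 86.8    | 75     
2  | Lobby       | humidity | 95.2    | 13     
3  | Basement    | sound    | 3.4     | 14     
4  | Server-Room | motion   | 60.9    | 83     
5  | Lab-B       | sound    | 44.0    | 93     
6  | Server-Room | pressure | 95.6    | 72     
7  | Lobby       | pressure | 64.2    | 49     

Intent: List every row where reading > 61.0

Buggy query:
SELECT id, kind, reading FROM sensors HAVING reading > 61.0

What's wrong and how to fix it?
Bug: This is a non-aggregate query (no GROUP BY, no aggregates), so in SQLite the HAVING clause is invalid here; a row-level condition belongs in WHERE

Fix: Use WHERE for row-level filtering

Corrected query:
SELECT id, kind, reading FROM sensors WHERE reading > 61.0

Result:
id | kind     | reading
---+----------+--------
1  | humidity | 86.8   
2  | humidity | 95.2   
6  | pressure | 95.6   
7  | pressure | 64.2   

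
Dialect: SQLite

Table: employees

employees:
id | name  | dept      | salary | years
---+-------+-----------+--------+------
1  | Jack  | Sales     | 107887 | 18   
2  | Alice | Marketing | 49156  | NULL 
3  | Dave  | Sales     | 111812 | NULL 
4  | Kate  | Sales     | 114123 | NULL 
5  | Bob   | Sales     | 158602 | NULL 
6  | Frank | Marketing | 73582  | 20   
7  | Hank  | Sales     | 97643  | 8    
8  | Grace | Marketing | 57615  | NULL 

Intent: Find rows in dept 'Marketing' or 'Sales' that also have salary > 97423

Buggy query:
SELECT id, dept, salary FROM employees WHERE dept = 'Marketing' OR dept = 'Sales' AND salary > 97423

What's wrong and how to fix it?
Bug: AND binds tighter than OR, so this parses as dept = 'Marketing' OR (dept = 'Sales' AND salary > 97423)

Fix: Group the OR with parentheses (or use IN), then AND the threshold

Corrected query:
SELECT id, dept, salary FROM employees WHERE (dept = 'Marketing' OR dept = 'Sales') AND salary > 97423

Result:
id | dept  | salary
---+-------+-------
1  | Sales | 107887
3  | Sales | 111812
4  | Sales | 114123
5  | Sales | 158602
7  | Sales | 97643 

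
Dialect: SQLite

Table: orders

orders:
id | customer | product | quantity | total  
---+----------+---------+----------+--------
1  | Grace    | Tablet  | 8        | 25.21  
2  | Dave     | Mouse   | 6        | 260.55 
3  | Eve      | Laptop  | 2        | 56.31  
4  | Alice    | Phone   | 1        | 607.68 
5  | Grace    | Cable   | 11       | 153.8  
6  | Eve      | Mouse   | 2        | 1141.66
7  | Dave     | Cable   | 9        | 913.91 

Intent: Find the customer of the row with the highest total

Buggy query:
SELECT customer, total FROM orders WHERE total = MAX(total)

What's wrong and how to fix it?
Bug: MAX(total) is an aggregate and cannot be used directly in WHERE

Fix: Use a subquery: WHERE total = (SELECT MAX(total) FROM orders)

Corrected query:
SELECT customer, total FROM orders WHERE total = (SELECT MAX(total) FROM orders)

Result:
customer | total  
---------+--------
Eve      | 1141.66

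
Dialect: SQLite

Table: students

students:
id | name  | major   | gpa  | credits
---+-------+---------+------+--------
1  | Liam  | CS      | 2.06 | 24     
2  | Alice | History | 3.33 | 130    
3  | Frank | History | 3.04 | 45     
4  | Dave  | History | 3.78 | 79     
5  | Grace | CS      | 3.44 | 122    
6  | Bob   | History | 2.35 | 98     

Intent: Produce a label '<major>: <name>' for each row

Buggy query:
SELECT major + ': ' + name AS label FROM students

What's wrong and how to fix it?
Bug: '+' is numeric addition; on text columns SQLite converts them to 0 instead of concatenating

Fix: Replace + with || to concatenate text

Corrected query:
SELECT major || ': ' || name AS label FROM students

Result:
label         
--------------
CS: Liam      
History: Alice
History: Frank
History: Dave 
CS: Grace     
History: Bob  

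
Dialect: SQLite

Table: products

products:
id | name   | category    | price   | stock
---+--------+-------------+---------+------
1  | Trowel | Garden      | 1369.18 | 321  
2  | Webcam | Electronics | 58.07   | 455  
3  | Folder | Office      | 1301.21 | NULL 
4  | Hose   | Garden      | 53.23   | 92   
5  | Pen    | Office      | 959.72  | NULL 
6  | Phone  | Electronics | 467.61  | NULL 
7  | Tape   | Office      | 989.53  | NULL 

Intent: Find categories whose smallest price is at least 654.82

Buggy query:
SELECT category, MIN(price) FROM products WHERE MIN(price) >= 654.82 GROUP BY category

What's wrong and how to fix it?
Bug: Aggregates like MIN are computed per group after WHERE runs

Fix: Use HAVING for the per-group MIN condition

Corrected query:
SELECT category, MIN(price) FROM products GROUP BY category HAVING MIN(price) >= 654.82

Result:
category | MIN(price)
---------+-----------
Office   | 959.72    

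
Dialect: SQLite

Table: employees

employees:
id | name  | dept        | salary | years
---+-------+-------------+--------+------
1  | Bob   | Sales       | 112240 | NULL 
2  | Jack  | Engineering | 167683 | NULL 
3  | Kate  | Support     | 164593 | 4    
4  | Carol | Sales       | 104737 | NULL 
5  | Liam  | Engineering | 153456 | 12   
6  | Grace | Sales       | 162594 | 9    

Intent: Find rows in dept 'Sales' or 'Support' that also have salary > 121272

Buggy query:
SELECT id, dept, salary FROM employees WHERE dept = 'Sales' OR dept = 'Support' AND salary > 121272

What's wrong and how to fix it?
Bug: Without parentheses, AND is evaluated before OR, so the salary filter only applies to the 'Support' branch

Fix: Add parentheses around the OR so the AND applies to both alternatives

Corrected query:
SELECT id, dept, salary FROM employees WHERE (dept = 'Sales' OR dept = 'Support') AND salary > 121272

Result:
id | dept    | salary
---+---------+-------
3  | Support | 164593
6  | Sales   | 162594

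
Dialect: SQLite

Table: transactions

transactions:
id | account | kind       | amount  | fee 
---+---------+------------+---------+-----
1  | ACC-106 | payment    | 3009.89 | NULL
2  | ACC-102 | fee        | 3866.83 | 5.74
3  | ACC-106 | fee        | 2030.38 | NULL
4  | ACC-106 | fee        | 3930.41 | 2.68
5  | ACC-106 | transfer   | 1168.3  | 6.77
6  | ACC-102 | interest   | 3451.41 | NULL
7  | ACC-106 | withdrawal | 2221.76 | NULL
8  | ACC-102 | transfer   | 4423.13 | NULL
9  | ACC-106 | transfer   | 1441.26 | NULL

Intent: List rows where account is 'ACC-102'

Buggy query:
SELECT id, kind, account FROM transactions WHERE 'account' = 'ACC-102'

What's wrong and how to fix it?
Bug: Single quotes denote string literals in SQL; the column name is being compared as a constant string

Fix: Reference the column as account without single quotes

Corrected query:
SELECT id, kind, account FROM transactions WHERE account = 'ACC-102'

Result:
id | kind     | account
---+----------+--------
2  | fee      | ACC-102
6  | interest | ACC-102
8  | transfer | ACC-102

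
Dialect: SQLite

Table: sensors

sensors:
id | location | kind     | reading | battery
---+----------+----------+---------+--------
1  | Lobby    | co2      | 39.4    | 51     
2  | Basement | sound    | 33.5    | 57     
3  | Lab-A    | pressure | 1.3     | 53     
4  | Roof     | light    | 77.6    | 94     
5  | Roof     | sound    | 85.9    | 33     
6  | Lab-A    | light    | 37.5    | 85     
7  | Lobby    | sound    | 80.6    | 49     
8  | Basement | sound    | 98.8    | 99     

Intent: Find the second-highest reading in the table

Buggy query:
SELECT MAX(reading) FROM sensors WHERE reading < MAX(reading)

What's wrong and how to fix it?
Bug: MAX(reading) on the right of the comparison is an aggregate-in-WHERE error

Fix: Compute the overall MAX in a subquery, then take MAX of rows below it

Corrected query:
SELECT MAX(reading) FROM sensors WHERE reading < (SELECT MAX(reading) FROM sensors)

Result:
MAX(reading)
------------
85.9        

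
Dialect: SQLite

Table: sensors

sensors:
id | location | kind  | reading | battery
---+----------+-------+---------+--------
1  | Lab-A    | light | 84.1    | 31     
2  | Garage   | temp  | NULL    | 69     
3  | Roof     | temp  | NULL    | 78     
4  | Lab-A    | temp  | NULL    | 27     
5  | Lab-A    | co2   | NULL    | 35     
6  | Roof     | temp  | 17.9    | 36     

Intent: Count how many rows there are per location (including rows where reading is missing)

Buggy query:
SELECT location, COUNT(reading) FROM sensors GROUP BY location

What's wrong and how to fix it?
Bug: COUNT(column) counts non-NULL values only; rows with NULL reading aren't counted

Fix: Use COUNT(*) to count all rows regardless of NULL

Corrected query:
SELECT location, COUNT(*) FROM sensors GROUP BY location

Result:
location | COUNT(*)
---------+---------
Garage   | 1       
Lab-A    | 3       
Roof     | 2       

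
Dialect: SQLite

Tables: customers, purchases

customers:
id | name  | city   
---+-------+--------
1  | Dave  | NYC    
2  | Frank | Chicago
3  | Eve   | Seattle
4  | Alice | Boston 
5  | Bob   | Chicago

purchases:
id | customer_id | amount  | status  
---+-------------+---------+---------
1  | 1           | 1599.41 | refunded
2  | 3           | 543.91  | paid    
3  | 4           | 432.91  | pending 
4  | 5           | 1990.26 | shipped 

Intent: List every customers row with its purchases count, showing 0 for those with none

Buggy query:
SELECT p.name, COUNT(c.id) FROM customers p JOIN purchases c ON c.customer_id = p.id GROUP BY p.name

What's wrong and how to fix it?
Bug: An inner join excludes parents with zero children

Fix: Switch to LEFT JOIN to retain unmatched parent rows

Corrected query:
SELECT p.name, COUNT(c.id) FROM customers p LEFT JOIN purchases c ON c.customer_id = p.id GROUP BY p.name

Result:
name  | COUNT(c.id)
------+------------
Alice | 1          
Bob   | 1          
Dave  | 1          
Eve   | 1          
Frank | 0          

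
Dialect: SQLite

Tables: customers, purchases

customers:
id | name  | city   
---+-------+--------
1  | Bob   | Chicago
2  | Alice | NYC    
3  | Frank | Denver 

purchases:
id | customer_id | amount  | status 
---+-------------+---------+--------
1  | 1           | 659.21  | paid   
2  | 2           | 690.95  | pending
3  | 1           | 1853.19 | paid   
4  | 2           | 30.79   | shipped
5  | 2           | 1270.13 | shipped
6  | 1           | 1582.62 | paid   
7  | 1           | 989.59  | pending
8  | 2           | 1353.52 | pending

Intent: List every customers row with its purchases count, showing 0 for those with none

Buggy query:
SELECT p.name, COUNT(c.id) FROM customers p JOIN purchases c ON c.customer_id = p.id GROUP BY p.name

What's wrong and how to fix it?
Bug: An inner join excludes parents with zero children

Fix: Switch to LEFT JOIN to retain unmatched parent rows

Corrected query:
SELECT p.name, COUNT(c.id) FROM customers p LEFT JOIN purchases c ON c.customer_id = p.id GROUP BY p.name

Result:
name  | COUNT(c.id)
------+------------
Alice | 4          
Bob   | 4          
Frank | 0          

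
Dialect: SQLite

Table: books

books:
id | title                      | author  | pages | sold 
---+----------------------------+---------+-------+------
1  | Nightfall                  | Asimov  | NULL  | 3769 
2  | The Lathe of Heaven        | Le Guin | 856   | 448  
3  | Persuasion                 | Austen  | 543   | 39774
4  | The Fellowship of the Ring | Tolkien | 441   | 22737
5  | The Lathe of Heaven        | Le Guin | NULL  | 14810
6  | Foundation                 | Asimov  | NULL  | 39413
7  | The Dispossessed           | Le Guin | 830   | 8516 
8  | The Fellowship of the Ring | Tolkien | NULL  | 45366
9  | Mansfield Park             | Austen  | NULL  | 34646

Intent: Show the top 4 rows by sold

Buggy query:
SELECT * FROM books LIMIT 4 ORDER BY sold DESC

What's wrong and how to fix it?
Bug: LIMIT must come after ORDER BY

Fix: Sort with ORDER BY, then apply LIMIT

Corrected query:
SELECT * FROM books ORDER BY sold DESC LIMIT 4

Result:
id | title                      | author  | pages | sold 
---+----------------------------+---------+-------+------
8  | The Fellowship of the Ring | Tolkien | NULL  | 45366
3  | Persuasion                 | Austen  | 543   | 39774
6  | Foundation                 | Asimov  | NULL  | 39413
9  | Mansfield Park             | Austen  | NULL  | 34646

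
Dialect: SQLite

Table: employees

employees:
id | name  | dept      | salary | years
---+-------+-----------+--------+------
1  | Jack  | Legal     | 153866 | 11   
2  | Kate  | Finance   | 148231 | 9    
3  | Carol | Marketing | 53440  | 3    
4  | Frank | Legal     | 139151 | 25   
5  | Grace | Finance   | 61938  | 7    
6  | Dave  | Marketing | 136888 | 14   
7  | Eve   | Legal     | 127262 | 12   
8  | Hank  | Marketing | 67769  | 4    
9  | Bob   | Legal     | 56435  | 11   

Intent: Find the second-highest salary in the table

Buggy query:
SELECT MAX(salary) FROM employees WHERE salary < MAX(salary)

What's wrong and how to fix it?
Bug: MAX(salary) on the right of the comparison is an aggregate-in-WHERE error

Fix: Compute the overall MAX in a subquery, then take MAX of rows below it

Corrected query:
SELECT MAX(salary) FROM employees WHERE salary < (SELECT MAX(salary) FROM employees)

Result:
MAX(salary)
-----------
148231     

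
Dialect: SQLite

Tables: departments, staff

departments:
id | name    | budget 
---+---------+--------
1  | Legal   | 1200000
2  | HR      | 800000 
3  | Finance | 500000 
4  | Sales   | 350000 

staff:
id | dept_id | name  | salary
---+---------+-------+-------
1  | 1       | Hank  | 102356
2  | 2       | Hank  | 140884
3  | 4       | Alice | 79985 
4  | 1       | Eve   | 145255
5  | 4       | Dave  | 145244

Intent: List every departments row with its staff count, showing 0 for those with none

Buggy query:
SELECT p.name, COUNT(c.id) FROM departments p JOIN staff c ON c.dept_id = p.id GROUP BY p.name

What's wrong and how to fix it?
Bug: An inner join excludes parents with zero children

Fix: Use LEFT JOIN so parents without children still appear (COUNT(c.id) gives 0)

Corrected query:
SELECT p.name, COUNT(c.id) FROM departments p LEFT JOIN staff c ON c.dept_id = p.id GROUP BY p.name

Result:
name    | COUNT(c.id)
--------+------------
Finance | 0          
HR      | 1          
Legal   | 2          
Sales   | 2          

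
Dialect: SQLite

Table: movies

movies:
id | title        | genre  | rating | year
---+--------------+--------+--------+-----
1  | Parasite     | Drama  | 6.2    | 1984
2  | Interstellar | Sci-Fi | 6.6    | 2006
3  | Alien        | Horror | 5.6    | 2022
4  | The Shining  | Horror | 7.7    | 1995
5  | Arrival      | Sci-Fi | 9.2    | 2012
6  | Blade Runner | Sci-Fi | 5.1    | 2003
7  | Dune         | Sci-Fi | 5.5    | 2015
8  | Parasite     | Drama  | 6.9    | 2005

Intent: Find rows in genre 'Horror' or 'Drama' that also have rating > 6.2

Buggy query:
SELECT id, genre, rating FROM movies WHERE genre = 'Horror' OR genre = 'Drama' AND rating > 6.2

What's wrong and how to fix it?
Bug: Without parentheses, AND is evaluated before OR, so the rating filter only applies to the 'Drama' branch

Fix: Add parentheses around the OR so the AND applies to both alternatives

Corrected query:
SELECT id, genre, rating FROM movies WHERE (genre = 'Horror' OR genre = 'Drama') AND rating > 6.2

Result:
id | genre  | rating
---+--------+-------
4  | Horror | 7.7   
8  | Drama  | 6.9   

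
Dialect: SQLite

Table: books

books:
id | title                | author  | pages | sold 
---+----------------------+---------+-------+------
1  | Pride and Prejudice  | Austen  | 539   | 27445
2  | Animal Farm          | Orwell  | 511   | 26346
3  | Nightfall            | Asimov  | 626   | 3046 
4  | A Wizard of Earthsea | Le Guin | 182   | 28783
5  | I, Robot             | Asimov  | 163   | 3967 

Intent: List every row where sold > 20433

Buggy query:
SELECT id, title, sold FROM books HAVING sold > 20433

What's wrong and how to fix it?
Bug: HAVING filters the output of aggregation, but this query has no GROUP BY and no aggregate functions, so SQLite rejects it (HAVING clause on a non-aggregate query); the condition here is per row

Fix: Replace HAVING with WHERE since the condition applies to individual rows

Corrected query:
SELECT id, title, sold FROM books WHERE sold > 20433

Result:
id | title                | sold 
---+----------------------+------
1  | Pride and Prejudice  | 27445
2  | Animal Farm          | 26346
4  | A Wizard of Earthsea | 28783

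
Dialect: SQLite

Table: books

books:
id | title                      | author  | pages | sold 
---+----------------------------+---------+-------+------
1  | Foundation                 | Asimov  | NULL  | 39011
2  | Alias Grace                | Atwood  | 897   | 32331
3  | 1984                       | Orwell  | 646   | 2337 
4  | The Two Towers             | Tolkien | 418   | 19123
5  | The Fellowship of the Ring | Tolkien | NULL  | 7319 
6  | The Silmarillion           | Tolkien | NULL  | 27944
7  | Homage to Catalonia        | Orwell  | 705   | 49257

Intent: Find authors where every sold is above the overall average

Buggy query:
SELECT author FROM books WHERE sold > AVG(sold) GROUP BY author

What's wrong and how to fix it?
Bug: WHERE evaluates per row before aggregation, so AVG() is unavailable

Fix: Use a subquery for AVG and a HAVING MIN(...) filter so the condition holds for every row in the group

Corrected query:
SELECT author FROM books GROUP BY author HAVING MIN(sold) > (SELECT AVG(sold) FROM books)

Result:
author
------
Asimov
Atwood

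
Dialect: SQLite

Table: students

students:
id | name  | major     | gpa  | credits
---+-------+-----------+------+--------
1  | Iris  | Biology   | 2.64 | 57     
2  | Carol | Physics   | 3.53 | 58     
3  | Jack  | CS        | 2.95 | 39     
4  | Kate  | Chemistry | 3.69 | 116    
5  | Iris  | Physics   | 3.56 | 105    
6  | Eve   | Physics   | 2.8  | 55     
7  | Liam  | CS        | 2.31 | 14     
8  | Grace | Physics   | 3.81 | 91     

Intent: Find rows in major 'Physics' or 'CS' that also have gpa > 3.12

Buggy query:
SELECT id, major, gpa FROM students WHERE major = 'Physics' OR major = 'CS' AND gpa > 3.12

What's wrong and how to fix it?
Bug: Without parentheses, AND is evaluated before OR, so the gpa filter only applies to the 'CS' branch

Fix: Add parentheses around the OR so the AND applies to both alternatives

Corrected query:
SELECT id, major, gpa FROM students WHERE (major = 'Physics' OR major = 'CS') AND gpa > 3.12

Result:
id | major   | gpa 
---+---------+-----
2  | Physics | 3.53
5  | Physics | 3.56
8  | Physics | 3.81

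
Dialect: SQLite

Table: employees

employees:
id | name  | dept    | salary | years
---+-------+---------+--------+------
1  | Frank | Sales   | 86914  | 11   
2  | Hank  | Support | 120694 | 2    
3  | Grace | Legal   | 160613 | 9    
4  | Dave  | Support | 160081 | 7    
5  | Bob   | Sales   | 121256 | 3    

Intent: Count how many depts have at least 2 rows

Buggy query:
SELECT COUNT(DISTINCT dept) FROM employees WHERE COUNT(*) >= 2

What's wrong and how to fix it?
Bug: WHERE filters individual rows, not groups, so a group-level COUNT is invalid there

Fix: Use a subquery that GROUPs and filters with HAVING, then count its rows

Corrected query:
SELECT COUNT(*) FROM (SELECT dept FROM employees GROUP BY dept HAVING COUNT(*) >= 2)

Result:
COUNT(*)
--------
2       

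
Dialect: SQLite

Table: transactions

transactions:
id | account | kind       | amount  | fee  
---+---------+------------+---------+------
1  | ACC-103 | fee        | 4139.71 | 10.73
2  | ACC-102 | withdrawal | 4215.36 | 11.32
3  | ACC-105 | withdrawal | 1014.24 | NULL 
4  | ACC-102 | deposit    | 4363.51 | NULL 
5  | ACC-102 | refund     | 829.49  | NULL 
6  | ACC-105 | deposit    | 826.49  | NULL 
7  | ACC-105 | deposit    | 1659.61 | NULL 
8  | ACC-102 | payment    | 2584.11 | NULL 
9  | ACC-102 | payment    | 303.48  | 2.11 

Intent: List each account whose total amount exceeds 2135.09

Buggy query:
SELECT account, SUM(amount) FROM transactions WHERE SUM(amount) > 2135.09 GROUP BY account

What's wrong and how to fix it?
Bug: Aggregate functions cannot appear in a WHERE clause

Fix: Move the aggregate condition to a HAVING clause

Corrected query:
SELECT account, SUM(amount) FROM transactions GROUP BY account HAVING SUM(amount) > 2135.09

Result:
account | SUM(amount)
--------+------------
ACC-102 | 12295.95   
ACC-103 | 4139.71    
ACC-105 | 3500.34    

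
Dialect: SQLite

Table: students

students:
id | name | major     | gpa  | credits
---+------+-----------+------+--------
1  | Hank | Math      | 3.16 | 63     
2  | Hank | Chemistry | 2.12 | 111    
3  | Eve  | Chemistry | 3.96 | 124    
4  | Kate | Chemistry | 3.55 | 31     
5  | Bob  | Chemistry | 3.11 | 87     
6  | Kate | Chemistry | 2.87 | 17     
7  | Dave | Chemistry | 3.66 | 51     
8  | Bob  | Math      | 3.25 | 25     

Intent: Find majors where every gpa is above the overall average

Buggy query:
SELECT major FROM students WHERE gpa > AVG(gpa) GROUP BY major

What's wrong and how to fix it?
Bug: WHERE evaluates per row before aggregation, so AVG() is unavailable

Fix: Use a subquery for AVG and a HAVING MIN(...) filter so the condition holds for every row in the group

Corrected query:
SELECT major FROM students GROUP BY major HAVING MIN(gpa) > (SELECT AVG(gpa) FROM students)

Result:
(no rows)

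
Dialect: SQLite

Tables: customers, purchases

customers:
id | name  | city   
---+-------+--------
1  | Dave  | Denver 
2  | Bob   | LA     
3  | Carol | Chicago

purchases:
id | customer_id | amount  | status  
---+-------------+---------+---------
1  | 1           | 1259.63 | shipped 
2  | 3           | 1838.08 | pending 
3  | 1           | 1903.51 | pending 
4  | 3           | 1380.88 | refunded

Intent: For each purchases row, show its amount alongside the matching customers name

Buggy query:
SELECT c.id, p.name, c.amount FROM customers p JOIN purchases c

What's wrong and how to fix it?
Bug: Missing join condition: each purchases row is matched to all customers rows instead of just its own

Fix: Add ON c.customer_id = p.id to the JOIN

Corrected query:
SELECT c.id, p.name, c.amount FROM customers p JOIN purchases c ON c.customer_id = p.id

Result:
id | name  | amount 
---+-------+--------
1  | Dave  | 1259.63
2  | Carol | 1838.08
3  | Dave  | 1903.51
4  | Carol | 1380.88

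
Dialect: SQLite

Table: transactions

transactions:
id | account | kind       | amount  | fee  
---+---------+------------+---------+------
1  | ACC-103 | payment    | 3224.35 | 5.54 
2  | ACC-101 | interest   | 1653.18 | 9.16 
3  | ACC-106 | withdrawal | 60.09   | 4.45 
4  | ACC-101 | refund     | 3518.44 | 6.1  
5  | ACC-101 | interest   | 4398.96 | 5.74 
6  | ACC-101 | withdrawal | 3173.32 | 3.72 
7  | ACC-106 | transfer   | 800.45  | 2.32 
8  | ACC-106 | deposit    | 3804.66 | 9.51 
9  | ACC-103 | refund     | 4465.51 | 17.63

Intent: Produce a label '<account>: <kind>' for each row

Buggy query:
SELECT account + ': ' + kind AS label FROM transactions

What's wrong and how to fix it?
Bug: '+' is numeric addition; on text columns SQLite converts them to 0 instead of concatenating

Fix: Use the || operator for string concatenation

Corrected query:
SELECT account || ': ' || kind AS label FROM transactions

Result:
label              
-------------------
ACC-103: payment   
ACC-101: interest  
ACC-106: withdrawal
ACC-101: refund    
ACC-101: interest  
ACC-101: withdrawal
ACC-106: transfer  
ACC-106: deposit   
ACC-103: refund    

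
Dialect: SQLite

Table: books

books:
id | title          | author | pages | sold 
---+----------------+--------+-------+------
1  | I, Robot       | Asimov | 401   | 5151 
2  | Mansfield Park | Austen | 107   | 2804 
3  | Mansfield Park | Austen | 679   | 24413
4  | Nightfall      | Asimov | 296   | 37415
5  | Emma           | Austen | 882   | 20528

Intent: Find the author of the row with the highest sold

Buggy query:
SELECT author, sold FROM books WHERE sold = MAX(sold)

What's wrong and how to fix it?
Bug: MAX(sold) is an aggregate and cannot be used directly in WHERE

Fix: Use a subquery: WHERE sold = (SELECT MAX(sold) FROM books)

Corrected query:
SELECT author, sold FROM books WHERE sold = (SELECT MAX(sold) FROM books)

Result:
author | sold 
-------+------
Asimov | 37415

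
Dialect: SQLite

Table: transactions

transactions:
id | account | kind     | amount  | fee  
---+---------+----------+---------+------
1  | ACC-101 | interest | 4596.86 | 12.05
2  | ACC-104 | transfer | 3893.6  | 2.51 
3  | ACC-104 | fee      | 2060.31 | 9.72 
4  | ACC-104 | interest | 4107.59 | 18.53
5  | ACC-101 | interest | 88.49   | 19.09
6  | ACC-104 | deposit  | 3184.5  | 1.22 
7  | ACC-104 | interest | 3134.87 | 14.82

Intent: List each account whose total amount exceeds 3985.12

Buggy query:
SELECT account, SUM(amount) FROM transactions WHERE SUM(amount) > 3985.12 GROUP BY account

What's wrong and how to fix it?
Bug: Aggregate functions cannot appear in a WHERE clause

Fix: Use HAVING (which filters groups after aggregation) instead of WHERE

Corrected query:
SELECT account, SUM(amount) FROM transactions GROUP BY account HAVING SUM(amount) > 3985.12

Result:
account | SUM(amount)
--------+------------
ACC-101 | 4685.35    
ACC-104 | 16380.87   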